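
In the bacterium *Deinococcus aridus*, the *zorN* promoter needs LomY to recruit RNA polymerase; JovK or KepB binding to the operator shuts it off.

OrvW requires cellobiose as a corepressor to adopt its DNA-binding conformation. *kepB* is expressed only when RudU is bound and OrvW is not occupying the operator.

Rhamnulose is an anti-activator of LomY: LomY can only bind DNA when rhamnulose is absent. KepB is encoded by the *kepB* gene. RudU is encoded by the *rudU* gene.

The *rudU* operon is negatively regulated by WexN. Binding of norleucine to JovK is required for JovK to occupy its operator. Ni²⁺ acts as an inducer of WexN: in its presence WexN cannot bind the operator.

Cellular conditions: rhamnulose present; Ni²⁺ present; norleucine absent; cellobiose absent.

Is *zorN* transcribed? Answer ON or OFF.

Rhamnulose is present, so LomY is inactive.
Norleucine is absent, so JovK is inactive.
Ni²⁺ is present, so WexN is inactive.
With no repressor bound, *rudU* is transcribed.
So RudU is produced and active.
Cellobiose is absent, so OrvW is inactive.
No repressor is bound and RudU is active, so *kepB* is transcribed.
So KepB is produced and active.
With repressor KepB bound, *zorN* is not transcribed.

OFF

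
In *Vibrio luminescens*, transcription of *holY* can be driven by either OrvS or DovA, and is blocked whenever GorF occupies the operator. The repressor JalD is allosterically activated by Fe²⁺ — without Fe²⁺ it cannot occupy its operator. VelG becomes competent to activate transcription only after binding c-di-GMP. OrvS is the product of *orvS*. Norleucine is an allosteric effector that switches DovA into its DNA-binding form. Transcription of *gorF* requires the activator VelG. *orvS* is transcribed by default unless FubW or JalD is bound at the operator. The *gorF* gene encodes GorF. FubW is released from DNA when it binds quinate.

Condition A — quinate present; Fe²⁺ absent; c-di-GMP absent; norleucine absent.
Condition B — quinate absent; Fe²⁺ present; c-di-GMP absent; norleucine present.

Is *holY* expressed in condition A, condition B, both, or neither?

Condition A:
Quinate is present, so FubW is inactive.
Fe²⁺ is absent, so JalD is inactive.
With no repressor bound, *orvS* is transcribed.
So OrvS is produced and active.
c-di-GMP is absent, so VelG is inactive.
Required activator VelG is absent, so *gorF* is not transcribed.
So GorF is not produced.
Norleucine is absent, so DovA is inactive.
Activator OrvS is present, so *holY* is transcribed.
→ *holY* is ON in A.
Condition B:
Quinate is absent, so FubW is active.
Fe²⁺ is present, so JalD is active.
With repressor FubW bound, *orvS* is not transcribed.
So OrvS is not produced.
c-di-GMP is absent, so VelG is inactive.
Required activator VelG is absent, so *gorF* is not transcribed.
So GorF is not produced.
Norleucine is present, so DovA is active.
Activator DovA is present, so *holY* is transcribed.
→ *holY* is ON in B.

both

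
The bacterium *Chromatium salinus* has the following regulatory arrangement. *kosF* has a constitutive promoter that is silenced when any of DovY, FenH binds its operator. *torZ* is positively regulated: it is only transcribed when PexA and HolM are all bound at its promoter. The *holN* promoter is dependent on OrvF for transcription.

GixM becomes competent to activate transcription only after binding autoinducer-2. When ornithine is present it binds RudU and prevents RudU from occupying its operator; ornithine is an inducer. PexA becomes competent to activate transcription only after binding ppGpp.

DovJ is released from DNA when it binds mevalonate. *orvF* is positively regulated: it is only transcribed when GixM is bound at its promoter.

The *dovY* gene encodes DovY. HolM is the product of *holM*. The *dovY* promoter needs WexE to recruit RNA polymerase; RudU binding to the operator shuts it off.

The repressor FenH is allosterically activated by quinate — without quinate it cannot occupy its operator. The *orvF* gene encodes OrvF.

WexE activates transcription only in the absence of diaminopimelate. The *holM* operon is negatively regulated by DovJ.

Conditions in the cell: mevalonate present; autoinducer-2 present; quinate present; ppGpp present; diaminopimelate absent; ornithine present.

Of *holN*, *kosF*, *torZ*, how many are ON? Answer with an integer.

Autoinducer-2 is present, so GixM is active.
No repressor is bound and GixM is active, so *orvF* is transcribed.
So OrvF is produced and active.
No repressor is bound and OrvF is active, so *holN* is transcribed.
→ *holN* is ON.
Ornithine is present, so RudU is inactive.
Diaminopimelate is absent, so WexE is active.
No repressor is bound and WexE is active, so *dovY* is transcribed.
So DovY is produced and active.
Quinate is present, so FenH is active.
With repressor DovY bound, *kosF* is not transcribed.
→ *kosF* is OFF.
ppGpp is present, so PexA is active.
Mevalonate is present, so DovJ is inactive.
With no repressor bound, *holM* is transcribed.
So HolM is produced and active.
No repressor is bound and PexA and HolM are active, so *torZ* is transcribed.
→ *torZ* is ON.
2 of the 3 genes are transcribed.

2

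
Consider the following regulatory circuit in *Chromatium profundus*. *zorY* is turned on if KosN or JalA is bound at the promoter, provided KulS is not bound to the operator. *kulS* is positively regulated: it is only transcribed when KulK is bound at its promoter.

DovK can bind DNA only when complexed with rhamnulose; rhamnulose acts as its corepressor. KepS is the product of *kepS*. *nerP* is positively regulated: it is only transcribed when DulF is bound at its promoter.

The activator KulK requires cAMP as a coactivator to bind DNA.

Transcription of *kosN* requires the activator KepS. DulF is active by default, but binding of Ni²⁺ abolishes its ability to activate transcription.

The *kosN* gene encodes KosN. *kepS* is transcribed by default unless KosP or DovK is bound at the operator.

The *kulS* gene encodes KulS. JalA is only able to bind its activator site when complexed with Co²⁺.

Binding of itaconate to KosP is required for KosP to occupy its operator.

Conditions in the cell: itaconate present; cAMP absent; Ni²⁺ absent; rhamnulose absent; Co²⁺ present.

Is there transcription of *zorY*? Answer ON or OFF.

cAMP is absent, so KulK is inactive.
Required activator KulK is absent, so *kulS* is not transcribed.
So KulS is not produced.
Itaconate is present, so KosP is active.
Rhamnulose is absent, so DovK is inactive.
With repressor KosP bound, *kepS* is not transcribed.
So KepS is not produced.
Required activator KepS is absent, so *kosN* is not transcribed.
So KosN is not produced.
Co²⁺ is present, so JalA is active.
Activator JalA is present, so *zorY* is transcribed.

ON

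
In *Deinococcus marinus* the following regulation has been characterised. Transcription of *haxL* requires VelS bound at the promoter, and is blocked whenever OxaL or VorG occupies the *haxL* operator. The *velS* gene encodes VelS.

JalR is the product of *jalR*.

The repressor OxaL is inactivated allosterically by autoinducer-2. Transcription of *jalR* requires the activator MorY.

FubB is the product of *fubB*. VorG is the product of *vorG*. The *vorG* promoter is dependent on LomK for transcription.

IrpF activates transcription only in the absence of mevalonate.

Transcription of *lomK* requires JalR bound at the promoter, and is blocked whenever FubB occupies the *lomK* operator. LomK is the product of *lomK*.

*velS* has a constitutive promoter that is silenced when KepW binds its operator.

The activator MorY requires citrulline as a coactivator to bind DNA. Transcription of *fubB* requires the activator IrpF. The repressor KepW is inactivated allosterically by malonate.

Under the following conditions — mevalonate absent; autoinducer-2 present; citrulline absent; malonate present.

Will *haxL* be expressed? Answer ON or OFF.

ON

Autoinducer-2 is present, so OxaL is inactive.
Malonate is present, so KepW is inactive.
With no repressor bound, *velS* is transcribed.
So VelS is produced and active.
Mevalonate is absent, so IrpF is active.
No repressor is bound and IrpF is active, so *fubB* is transcribed.
So FubB is produced and active.
Citrulline is absent, so MorY is inactive.
Required activator MorY is absent, so *jalR* is not transcribed.
So JalR is not produced.
With repressor FubB bound, *lomK* is not transcribed.
So LomK is not produced.
Required activator LomK is absent, so *vorG* is not transcribed.
So VorG is not produced.
No repressor is bound and VelS is active, so *haxL* is transcribed.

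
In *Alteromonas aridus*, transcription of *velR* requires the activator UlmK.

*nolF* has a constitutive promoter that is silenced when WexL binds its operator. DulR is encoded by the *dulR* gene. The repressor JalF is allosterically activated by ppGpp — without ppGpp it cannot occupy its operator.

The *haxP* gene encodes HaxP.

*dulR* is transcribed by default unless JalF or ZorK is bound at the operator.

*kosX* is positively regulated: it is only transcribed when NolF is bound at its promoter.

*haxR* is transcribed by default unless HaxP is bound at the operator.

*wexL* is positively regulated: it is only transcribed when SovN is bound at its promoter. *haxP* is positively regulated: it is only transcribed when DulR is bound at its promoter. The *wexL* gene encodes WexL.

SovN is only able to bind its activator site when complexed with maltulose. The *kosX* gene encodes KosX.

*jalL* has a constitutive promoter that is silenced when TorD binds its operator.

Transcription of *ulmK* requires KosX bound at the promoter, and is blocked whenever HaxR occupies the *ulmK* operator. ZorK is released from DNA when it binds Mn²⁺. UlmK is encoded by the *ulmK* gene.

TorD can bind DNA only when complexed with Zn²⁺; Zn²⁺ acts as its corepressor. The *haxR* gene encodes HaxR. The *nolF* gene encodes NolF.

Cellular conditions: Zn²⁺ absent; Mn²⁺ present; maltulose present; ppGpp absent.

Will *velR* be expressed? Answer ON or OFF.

Maltulose is present, so SovN is active.
No repressor is bound and SovN is active, so *wexL* is transcribed.
So WexL is produced and active.
With repressor WexL bound, *nolF* is not transcribed.
So NolF is not produced.
Required activator NolF is absent, so *kosX* is not transcribed.
So KosX is not produced.
ppGpp is absent, so JalF is inactive.
Mn²⁺ is present, so ZorK is inactive.
With no repressor bound, *dulR* is transcribed.
So DulR is produced and active.
No repressor is bound and DulR is active, so *haxP* is transcribed.
So HaxP is produced and active.
With repressor HaxP bound, *haxR* is not transcribed.
So HaxR is not produced.
Required activator KosX is absent, so *ulmK* is not transcribed.
So UlmK is not produced.
Required activator UlmK is absent, so *velR* is not transcribed.

OFF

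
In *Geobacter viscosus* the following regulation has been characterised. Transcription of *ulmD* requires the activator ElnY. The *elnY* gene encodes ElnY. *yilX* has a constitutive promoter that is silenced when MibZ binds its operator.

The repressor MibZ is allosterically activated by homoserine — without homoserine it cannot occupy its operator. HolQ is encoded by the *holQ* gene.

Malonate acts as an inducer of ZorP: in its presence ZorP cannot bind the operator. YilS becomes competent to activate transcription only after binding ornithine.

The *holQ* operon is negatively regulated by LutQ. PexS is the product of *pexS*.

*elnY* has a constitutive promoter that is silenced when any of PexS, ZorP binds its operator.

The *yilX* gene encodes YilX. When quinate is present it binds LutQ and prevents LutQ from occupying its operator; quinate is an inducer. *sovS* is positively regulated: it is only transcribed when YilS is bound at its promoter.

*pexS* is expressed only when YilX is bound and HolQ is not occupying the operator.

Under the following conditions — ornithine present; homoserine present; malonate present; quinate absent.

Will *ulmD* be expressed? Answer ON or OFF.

Quinate is absent, so LutQ is active.
With repressor LutQ bound, *holQ* is not transcribed.
So HolQ is not produced.
Homoserine is present, so MibZ is active.
With repressor MibZ bound, *yilX* is not transcribed.
So YilX is not produced.
Required activator YilX is absent, so *pexS* is not transcribed.
So PexS is not produced.
Malonate is present, so ZorP is inactive.
With no repressor bound, *elnY* is transcribed.
So ElnY is produced and active.
No repressor is bound and ElnY is active, so *ulmD* is transcribed.

ON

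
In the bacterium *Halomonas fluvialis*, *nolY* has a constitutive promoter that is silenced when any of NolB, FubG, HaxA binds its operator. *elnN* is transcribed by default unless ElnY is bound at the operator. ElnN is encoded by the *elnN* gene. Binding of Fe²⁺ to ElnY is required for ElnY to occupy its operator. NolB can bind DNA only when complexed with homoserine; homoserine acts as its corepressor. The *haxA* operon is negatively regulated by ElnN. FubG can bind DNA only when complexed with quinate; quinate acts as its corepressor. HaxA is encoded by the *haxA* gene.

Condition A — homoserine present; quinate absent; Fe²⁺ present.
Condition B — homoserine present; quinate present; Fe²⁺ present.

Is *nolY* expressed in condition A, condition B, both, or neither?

neither

Condition A:
Homoserine is present, so NolB is active.
Quinate is absent, so FubG is inactive.
Fe²⁺ is present, so ElnY is active.
With repressor ElnY bound, *elnN* is not transcribed.
So ElnN is not produced.
With no repressor bound, *haxA* is transcribed.
So HaxA is produced and active.
With repressor NolB bound, *nolY* is not transcribed.
→ *nolY* is OFF in A.
Condition B:
Homoserine is present, so NolB is active.
Quinate is present, so FubG is active.
Fe²⁺ is present, so ElnY is active.
With repressor ElnY bound, *elnN* is not transcribed.
So ElnN is not produced.
With no repressor bound, *haxA* is transcribed.
So HaxA is produced and active.
With repressor NolB bound, *nolY* is not transcribed.
→ *nolY* is OFF in B.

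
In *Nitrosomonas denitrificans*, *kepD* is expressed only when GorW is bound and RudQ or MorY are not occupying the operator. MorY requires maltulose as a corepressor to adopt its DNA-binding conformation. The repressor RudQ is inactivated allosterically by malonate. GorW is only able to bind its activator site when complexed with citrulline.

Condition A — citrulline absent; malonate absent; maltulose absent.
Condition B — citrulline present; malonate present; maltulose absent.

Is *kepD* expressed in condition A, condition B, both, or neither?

Condition A:
Citrulline is absent, so GorW is inactive.
Malonate is absent, so RudQ is active.
Maltulose is absent, so MorY is inactive.
With repressor RudQ bound, *kepD* is not transcribed.
→ *kepD* is OFF in A.
Condition B:
Citrulline is present, so GorW is active.
Malonate is present, so RudQ is inactive.
Maltulose is absent, so MorY is inactive.
No repressor is bound and GorW is active, so *kepD* is transcribed.
→ *kepD* is ON in B.

B only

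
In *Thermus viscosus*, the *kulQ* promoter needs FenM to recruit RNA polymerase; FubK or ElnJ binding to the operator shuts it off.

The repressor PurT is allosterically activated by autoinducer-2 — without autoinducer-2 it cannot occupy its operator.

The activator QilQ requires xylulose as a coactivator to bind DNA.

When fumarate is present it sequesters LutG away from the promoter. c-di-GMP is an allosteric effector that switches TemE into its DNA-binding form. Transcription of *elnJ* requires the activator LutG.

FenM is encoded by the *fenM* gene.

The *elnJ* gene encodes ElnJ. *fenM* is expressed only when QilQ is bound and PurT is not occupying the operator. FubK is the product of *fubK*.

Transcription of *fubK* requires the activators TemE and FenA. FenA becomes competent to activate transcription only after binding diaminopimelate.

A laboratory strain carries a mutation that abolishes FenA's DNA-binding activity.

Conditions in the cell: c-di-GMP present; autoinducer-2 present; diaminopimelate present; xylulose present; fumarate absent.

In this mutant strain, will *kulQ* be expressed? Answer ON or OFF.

OFF

c-di-GMP is present, so TemE is active.
FenA is non-functional in this strain, so it has no effect.
Required activator FenA is absent, so *fubK* is not transcribed.
So FubK is not produced.
Xylulose is present, so QilQ is active.
Autoinducer-2 is present, so PurT is active.
With repressor PurT bound, *fenM* is not transcribed.
So FenM is not produced.
Fumarate is absent, so LutG is active.
No repressor is bound and LutG is active, so *elnJ* is transcribed.
So ElnJ is produced and active.
With repressor ElnJ bound, *kulQ* is not transcribed.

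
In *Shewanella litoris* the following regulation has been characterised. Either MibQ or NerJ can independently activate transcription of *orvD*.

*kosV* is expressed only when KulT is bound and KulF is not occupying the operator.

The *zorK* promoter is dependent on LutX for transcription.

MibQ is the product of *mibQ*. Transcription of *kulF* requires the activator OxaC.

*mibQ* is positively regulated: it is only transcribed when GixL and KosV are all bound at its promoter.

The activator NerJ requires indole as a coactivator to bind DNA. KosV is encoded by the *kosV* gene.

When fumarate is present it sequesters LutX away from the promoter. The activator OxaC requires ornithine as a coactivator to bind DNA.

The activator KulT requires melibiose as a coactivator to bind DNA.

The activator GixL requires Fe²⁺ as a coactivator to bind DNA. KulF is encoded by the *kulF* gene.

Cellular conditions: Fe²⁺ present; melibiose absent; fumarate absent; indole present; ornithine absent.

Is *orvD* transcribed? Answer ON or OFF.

ON

Fe²⁺ is present, so GixL is active.
Ornithine is absent, so OxaC is inactive.
Required activator OxaC is absent, so *kulF* is not transcribed.
So KulF is not produced.
Melibiose is absent, so KulT is inactive.
Required activator KulT is absent, so *kosV* is not transcribed.
So KosV is not produced.
Required activator KosV is absent, so *mibQ* is not transcribed.
So MibQ is not produced.
Indole is present, so NerJ is active.
Activator NerJ is present, so *orvD* is transcribed.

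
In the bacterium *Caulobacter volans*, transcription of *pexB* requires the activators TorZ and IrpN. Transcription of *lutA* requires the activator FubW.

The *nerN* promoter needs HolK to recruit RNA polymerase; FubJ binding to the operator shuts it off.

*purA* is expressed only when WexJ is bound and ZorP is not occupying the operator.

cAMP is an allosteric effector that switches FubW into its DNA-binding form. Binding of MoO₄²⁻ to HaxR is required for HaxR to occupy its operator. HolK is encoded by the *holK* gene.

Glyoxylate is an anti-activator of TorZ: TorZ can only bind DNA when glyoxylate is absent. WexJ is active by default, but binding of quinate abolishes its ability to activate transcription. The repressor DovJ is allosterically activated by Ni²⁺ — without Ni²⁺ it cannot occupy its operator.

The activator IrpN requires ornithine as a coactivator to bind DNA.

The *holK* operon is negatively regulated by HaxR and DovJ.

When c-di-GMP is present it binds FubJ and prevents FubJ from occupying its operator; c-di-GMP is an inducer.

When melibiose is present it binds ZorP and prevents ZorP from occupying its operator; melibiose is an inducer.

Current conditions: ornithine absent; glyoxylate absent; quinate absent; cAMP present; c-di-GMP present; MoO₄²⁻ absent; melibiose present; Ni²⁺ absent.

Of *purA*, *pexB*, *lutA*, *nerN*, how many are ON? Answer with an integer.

Quinate is absent, so WexJ is active.
Melibiose is present, so ZorP is inactive.
No repressor is bound and WexJ is active, so *purA* is transcribed.
→ *purA* is ON.
Glyoxylate is absent, so TorZ is active.
Ornithine is absent, so IrpN is inactive.
Required activator IrpN is absent, so *pexB* is not transcribed.
→ *pexB* is OFF.
cAMP is present, so FubW is active.
No repressor is bound and FubW is active, so *lutA* is transcribed.
→ *lutA* is ON.
MoO₄²⁻ is absent, so HaxR is inactive.
Ni²⁺ is absent, so DovJ is inactive.
With no repressor bound, *holK* is transcribed.
So HolK is produced and active.
c-di-GMP is present, so FubJ is inactive.
No repressor is bound and HolK is active, so *nerN* is transcribed.
→ *nerN* is ON.
3 of the 4 genes are transcribed.

3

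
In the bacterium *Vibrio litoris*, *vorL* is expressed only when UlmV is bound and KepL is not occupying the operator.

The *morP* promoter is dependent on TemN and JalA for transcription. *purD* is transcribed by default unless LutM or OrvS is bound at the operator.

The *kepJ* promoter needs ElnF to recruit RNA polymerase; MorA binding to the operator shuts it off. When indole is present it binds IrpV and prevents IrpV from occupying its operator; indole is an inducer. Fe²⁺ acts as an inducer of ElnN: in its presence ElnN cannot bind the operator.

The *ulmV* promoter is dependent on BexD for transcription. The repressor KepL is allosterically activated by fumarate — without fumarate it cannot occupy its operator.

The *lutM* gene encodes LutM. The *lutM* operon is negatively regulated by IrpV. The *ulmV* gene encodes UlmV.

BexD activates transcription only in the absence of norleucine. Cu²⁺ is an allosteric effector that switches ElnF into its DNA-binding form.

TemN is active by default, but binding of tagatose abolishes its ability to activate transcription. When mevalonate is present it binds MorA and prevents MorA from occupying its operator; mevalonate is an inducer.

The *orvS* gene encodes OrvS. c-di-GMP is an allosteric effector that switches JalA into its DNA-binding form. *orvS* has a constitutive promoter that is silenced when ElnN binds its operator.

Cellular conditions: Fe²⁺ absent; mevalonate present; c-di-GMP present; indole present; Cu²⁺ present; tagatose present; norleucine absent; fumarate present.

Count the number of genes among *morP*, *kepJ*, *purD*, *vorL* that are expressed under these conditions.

Tagatose is present, so TemN is inactive.
c-di-GMP is present, so JalA is active.
Required activator TemN is absent, so *morP* is not transcribed.
→ *morP* is OFF.
Cu²⁺ is present, so ElnF is active.
Mevalonate is present, so MorA is inactive.
No repressor is bound and ElnF is active, so *kepJ* is transcribed.
→ *kepJ* is ON.
Indole is present, so IrpV is inactive.
With no repressor bound, *lutM* is transcribed.
So LutM is produced and active.
Fe²⁺ is absent, so ElnN is active.
With repressor ElnN bound, *orvS* is not transcribed.
So OrvS is not produced.
With repressor LutM bound, *purD* is not transcribed.
→ *purD* is OFF.
Norleucine is absent, so BexD is active.
No repressor is bound and BexD is active, so *ulmV* is transcribed.
So UlmV is produced and active.
Fumarate is present, so KepL is active.
With repressor KepL bound, *vorL* is not transcribed.
→ *vorL* is OFF.
1 of the 4 genes is transcribed.

1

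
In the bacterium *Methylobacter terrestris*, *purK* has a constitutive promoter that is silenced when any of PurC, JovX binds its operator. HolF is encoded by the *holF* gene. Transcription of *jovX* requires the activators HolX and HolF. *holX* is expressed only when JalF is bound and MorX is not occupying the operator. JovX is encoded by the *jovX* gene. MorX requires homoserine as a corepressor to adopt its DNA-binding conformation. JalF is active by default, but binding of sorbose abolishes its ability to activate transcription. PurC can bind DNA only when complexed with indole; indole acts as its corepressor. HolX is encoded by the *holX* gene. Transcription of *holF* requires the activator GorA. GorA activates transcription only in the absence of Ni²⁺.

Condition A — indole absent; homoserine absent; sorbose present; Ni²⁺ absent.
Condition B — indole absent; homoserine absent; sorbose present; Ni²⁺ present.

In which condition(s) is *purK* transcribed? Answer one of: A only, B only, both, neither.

Condition A:
Indole is absent, so PurC is inactive.
Homoserine is absent, so MorX is inactive.
Sorbose is present, so JalF is inactive.
Required activator JalF is absent, so *holX* is not transcribed.
So HolX is not produced.
Ni²⁺ is absent, so GorA is active.
No repressor is bound and GorA is active, so *holF* is transcribed.
So HolF is produced and active.
Required activator HolX is absent, so *jovX* is not transcribed.
So JovX is not produced.
With no repressor bound, *purK* is transcribed.
→ *purK* is ON in A.
Condition B:
Indole is absent, so PurC is inactive.
Homoserine is absent, so MorX is inactive.
Sorbose is present, so JalF is inactive.
Required activator JalF is absent, so *holX* is not transcribed.
So HolX is not produced.
Ni²⁺ is present, so GorA is inactive.
Required activator GorA is absent, so *holF* is not transcribed.
So HolF is not produced.
Required activator HolX is absent, so *jovX* is not transcribed.
So JovX is not produced.
With no repressor bound, *purK* is transcribed.
→ *purK* is ON in B.

both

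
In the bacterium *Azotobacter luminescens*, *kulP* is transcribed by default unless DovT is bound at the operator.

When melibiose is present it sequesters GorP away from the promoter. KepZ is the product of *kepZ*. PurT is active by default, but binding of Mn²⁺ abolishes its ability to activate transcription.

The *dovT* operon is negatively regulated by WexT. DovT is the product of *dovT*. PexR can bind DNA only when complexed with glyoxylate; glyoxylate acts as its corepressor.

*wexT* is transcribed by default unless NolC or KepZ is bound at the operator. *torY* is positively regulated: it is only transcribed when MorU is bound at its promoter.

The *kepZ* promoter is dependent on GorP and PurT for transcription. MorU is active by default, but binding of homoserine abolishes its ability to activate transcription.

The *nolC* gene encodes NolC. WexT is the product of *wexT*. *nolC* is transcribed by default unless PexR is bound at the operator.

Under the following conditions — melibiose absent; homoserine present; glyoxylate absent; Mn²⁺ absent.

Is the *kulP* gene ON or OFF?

Glyoxylate is absent, so PexR is inactive.
With no repressor bound, *nolC* is transcribed.
So NolC is produced and active.
Melibiose is absent, so GorP is active.
Mn²⁺ is absent, so PurT is active.
No repressor is bound and GorP and PurT are active, so *kepZ* is transcribed.
So KepZ is produced and active.
With repressor NolC bound, *wexT* is not transcribed.
So WexT is not produced.
With no repressor bound, *dovT* is transcribed.
So DovT is produced and active.
With repressor DovT bound, *kulP* is not transcribed.

OFF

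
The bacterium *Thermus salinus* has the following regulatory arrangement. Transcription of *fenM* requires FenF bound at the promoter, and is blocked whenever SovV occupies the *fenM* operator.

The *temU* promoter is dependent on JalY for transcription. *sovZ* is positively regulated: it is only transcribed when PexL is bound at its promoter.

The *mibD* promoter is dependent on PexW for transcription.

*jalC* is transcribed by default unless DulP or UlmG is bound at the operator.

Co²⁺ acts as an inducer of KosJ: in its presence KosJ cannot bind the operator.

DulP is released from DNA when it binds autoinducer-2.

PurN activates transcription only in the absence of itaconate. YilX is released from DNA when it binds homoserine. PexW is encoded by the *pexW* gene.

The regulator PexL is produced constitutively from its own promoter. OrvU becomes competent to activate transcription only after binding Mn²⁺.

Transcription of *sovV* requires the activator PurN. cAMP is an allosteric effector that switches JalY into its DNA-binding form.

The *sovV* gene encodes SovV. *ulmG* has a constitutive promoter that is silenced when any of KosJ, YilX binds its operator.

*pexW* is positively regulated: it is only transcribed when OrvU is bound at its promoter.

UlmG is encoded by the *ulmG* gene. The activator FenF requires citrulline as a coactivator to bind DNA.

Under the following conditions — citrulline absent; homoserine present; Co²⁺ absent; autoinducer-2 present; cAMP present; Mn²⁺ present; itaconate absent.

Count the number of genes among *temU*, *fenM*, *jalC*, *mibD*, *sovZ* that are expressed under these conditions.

cAMP is present, so JalY is active.
No repressor is bound and JalY is active, so *temU* is transcribed.
→ *temU* is ON.
Citrulline is absent, so FenF is inactive.
Itaconate is absent, so PurN is active.
No repressor is bound and PurN is active, so *sovV* is transcribed.
So SovV is produced and active.
With repressor SovV bound, *fenM* is not transcribed.
→ *fenM* is OFF.
Autoinducer-2 is present, so DulP is inactive.
Co²⁺ is absent, so KosJ is active.
Homoserine is present, so YilX is inactive.
With repressor KosJ bound, *ulmG* is not transcribed.
So UlmG is not produced.
With no repressor bound, *jalC* is transcribed.
→ *jalC* is ON.
Mn²⁺ is present, so OrvU is active.
No repressor is bound and OrvU is active, so *pexW* is transcribed.
So PexW is produced and active.
No repressor is bound and PexW is active, so *mibD* is transcribed.
→ *mibD* is ON.
PexL is produced constitutively and is active.
No repressor is bound and PexL is active, so *sovZ* is transcribed.
→ *sovZ* is ON.
4 of the 5 genes are transcribed.

4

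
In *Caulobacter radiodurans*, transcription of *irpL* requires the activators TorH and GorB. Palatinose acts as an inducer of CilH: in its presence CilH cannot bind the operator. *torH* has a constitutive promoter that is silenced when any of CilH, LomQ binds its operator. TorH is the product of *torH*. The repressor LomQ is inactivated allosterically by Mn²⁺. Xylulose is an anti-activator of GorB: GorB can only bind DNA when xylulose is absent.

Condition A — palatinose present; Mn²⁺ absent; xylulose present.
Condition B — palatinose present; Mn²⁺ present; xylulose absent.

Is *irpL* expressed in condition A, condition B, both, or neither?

B only

Condition A:
Palatinose is present, so CilH is inactive.
Mn²⁺ is absent, so LomQ is active.
With repressor LomQ bound, *torH* is not transcribed.
So TorH is not produced.
Xylulose is present, so GorB is inactive.
Required activator TorH is absent, so *irpL* is not transcribed.
→ *irpL* is OFF in A.
Condition B:
Palatinose is present, so CilH is inactive.
Mn²⁺ is present, so LomQ is inactive.
With no repressor bound, *torH* is transcribed.
So TorH is produced and active.
Xylulose is absent, so GorB is active.
No repressor is bound and TorH and GorB are active, so *irpL* is transcribed.
→ *irpL* is ON in B.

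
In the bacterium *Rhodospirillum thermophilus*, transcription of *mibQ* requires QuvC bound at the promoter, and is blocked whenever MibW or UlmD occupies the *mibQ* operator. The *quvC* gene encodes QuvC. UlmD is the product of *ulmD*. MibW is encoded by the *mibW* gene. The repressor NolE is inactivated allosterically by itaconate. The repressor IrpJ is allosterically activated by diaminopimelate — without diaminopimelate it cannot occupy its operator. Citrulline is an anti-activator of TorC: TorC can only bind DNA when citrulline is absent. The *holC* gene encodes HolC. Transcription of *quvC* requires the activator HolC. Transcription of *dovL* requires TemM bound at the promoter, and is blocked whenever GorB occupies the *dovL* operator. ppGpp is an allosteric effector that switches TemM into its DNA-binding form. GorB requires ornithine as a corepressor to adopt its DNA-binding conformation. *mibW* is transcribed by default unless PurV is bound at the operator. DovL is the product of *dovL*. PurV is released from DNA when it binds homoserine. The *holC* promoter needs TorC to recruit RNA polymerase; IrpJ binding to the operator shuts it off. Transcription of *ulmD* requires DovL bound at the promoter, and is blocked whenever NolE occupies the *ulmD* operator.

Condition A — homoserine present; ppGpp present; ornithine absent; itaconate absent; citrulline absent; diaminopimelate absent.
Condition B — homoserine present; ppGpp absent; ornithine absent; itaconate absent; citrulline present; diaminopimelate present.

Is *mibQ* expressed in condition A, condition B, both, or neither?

Condition A:
Homoserine is present, so PurV is inactive.
With no repressor bound, *mibW* is transcribed.
So MibW is produced and active.
ppGpp is present, so TemM is active.
Ornithine is absent, so GorB is inactive.
No repressor is bound and TemM is active, so *dovL* is transcribed.
So DovL is produced and active.
Itaconate is absent, so NolE is active.
With repressor NolE bound, *ulmD* is not transcribed.
So UlmD is not produced.
Citrulline is absent, so TorC is active.
Diaminopimelate is absent, so IrpJ is inactive.
No repressor is bound and TorC is active, so *holC* is transcribed.
So HolC is produced and active.
No repressor is bound and HolC is active, so *quvC* is transcribed.
So QuvC is produced and active.
With repressor MibW bound, *mibQ* is not transcribed.
→ *mibQ* is OFF in A.
Condition B:
Homoserine is present, so PurV is inactive.
With no repressor bound, *mibW* is transcribed.
So MibW is produced and active.
ppGpp is absent, so TemM is inactive.
Ornithine is absent, so GorB is inactive.
Required activator TemM is absent, so *dovL* is not transcribed.
So DovL is not produced.
Itaconate is absent, so NolE is active.
With repressor NolE bound, *ulmD* is not transcribed.
So UlmD is not produced.
Citrulline is present, so TorC is inactive.
Diaminopimelate is present, so IrpJ is active.
With repressor IrpJ bound, *holC* is not transcribed.
So HolC is not produced.
Required activator HolC is absent, so *quvC* is not transcribed.
So QuvC is not produced.
With repressor MibW bound, *mibQ* is not transcribed.
→ *mibQ* is OFF in B.

neither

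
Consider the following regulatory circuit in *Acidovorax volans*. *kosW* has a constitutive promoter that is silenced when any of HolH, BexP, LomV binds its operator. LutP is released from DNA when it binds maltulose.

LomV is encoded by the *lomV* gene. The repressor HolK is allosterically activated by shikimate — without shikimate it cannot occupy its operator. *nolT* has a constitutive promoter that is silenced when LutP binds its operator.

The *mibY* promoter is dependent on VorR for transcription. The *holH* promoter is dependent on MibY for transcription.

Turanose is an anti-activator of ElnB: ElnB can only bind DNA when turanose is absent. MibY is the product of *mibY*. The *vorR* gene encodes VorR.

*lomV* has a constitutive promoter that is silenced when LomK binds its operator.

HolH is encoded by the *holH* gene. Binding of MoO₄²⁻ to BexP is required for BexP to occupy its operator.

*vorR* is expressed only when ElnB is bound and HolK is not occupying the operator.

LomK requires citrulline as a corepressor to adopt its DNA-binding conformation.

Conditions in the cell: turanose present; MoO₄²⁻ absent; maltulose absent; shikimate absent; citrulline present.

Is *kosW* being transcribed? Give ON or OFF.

ON

Turanose is present, so ElnB is inactive.
Shikimate is absent, so HolK is inactive.
Required activator ElnB is absent, so *vorR* is not transcribed.
So VorR is not produced.
Required activator VorR is absent, so *mibY* is not transcribed.
So MibY is not produced.
Required activator MibY is absent, so *holH* is not transcribed.
So HolH is not produced.
MoO₄²⁻ is absent, so BexP is inactive.
Citrulline is present, so LomK is active.
With repressor LomK bound, *lomV* is not transcribed.
So LomV is not produced.
With no repressor bound, *kosW* is transcribed.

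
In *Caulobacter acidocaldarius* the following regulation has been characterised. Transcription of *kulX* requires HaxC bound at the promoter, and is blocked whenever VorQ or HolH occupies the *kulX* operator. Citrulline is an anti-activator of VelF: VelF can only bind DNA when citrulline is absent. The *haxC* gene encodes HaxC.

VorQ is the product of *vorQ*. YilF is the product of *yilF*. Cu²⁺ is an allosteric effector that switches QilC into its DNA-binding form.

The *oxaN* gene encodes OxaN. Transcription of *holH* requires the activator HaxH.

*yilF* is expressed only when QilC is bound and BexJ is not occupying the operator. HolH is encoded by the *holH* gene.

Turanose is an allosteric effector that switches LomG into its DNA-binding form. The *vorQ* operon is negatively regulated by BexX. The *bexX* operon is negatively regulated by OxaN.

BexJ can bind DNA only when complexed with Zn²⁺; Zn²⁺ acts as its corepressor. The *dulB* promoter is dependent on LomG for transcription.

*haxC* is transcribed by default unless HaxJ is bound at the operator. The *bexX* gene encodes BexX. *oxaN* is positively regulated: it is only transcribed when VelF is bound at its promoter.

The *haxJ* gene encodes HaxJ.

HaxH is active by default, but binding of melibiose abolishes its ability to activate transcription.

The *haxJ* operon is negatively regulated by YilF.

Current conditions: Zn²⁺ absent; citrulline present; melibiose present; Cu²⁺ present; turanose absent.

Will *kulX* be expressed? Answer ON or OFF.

ON

Citrulline is present, so VelF is inactive.
Required activator VelF is absent, so *oxaN* is not transcribed.
So OxaN is not produced.
With no repressor bound, *bexX* is transcribed.
So BexX is produced and active.
With repressor BexX bound, *vorQ* is not transcribed.
So VorQ is not produced.
Cu²⁺ is present, so QilC is active.
Zn²⁺ is absent, so BexJ is inactive.
No repressor is bound and QilC is active, so *yilF* is transcribed.
So YilF is produced and active.
With repressor YilF bound, *haxJ* is not transcribed.
So HaxJ is not produced.
With no repressor bound, *haxC* is transcribed.
So HaxC is produced and active.
Melibiose is present, so HaxH is inactive.
Required activator HaxH is absent, so *holH* is not transcribed.
So HolH is not produced.
No repressor is bound and HaxC is active, so *kulX* is transcribed.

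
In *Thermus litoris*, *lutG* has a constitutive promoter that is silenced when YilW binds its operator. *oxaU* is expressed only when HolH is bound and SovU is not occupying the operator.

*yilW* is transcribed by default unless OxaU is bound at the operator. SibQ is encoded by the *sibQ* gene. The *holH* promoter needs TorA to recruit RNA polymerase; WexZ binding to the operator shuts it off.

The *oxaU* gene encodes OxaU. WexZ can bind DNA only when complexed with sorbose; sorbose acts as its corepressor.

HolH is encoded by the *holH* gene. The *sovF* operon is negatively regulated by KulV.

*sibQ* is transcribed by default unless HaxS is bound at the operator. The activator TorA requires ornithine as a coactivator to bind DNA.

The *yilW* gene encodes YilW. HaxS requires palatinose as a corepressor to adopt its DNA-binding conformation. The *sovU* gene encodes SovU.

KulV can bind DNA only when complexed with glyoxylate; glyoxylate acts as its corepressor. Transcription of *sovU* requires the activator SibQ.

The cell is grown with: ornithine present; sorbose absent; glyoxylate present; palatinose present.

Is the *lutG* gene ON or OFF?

ON

Palatinose is present, so HaxS is active.
With repressor HaxS bound, *sibQ* is not transcribed.
So SibQ is not produced.
Required activator SibQ is absent, so *sovU* is not transcribed.
So SovU is not produced.
Sorbose is absent, so WexZ is inactive.
Ornithine is present, so TorA is active.
No repressor is bound and TorA is active, so *holH* is transcribed.
So HolH is produced and active.
No repressor is bound and HolH is active, so *oxaU* is transcribed.
So OxaU is produced and active.
With repressor OxaU bound, *yilW* is not transcribed.
So YilW is not produced.
With no repressor bound, *lutG* is transcribed.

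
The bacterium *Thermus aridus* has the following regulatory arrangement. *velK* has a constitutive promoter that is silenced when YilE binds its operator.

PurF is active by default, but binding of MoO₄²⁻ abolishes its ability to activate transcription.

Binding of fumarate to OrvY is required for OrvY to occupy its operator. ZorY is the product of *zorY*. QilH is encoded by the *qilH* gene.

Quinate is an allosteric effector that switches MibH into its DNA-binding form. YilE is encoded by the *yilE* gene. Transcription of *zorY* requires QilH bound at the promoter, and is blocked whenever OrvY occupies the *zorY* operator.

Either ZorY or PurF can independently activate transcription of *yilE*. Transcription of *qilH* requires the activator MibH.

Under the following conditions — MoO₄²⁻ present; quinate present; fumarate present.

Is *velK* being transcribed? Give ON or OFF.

ON

Quinate is present, so MibH is active.
No repressor is bound and MibH is active, so *qilH* is transcribed.
So QilH is produced and active.
Fumarate is present, so OrvY is active.
With repressor OrvY bound, *zorY* is not transcribed.
So ZorY is not produced.
MoO₄²⁻ is present, so PurF is inactive.
No activator is available at the *yilE* promoter, so *yilE* is not transcribed.
So YilE is not produced.
With no repressor bound, *velK* is transcribed.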